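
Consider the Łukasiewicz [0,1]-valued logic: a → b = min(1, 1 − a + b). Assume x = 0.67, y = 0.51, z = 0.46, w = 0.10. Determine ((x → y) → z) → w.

x → y = min(1, 1 − 0.67 + 0.51) = min(1, 0.84) = 0.84
(x → y) → z = min(1, 1 − 0.84 + 0.46) = min(1, 0.62) = 0.62
((x → y) → z) → w = min(1, 1 − 0.62 + 0.10) = min(1, 0.48) = 0.48

0.48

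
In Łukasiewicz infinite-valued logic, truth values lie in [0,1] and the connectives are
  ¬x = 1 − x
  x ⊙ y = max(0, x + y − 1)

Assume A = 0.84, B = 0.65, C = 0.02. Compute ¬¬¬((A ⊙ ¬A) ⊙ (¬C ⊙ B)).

¬A = 1 − 0.84 = 0.16
A ⊙ ¬A = max(0, 0.84 + 0.16 − 1) = max(0, 0.00) = 0.00
¬C = 1 − 0.02 = 0.98
¬C ⊙ B = max(0, 0.98 + 0.65 − 1) = max(0, 0.63) = 0.63
(A ⊙ ¬A) ⊙ (¬C ⊙ B) = max(0, 0.00 + 0.63 − 1) = max(0, -0.37) = 0.00
¬((A ⊙ ¬A) ⊙ (¬C ⊙ B)) = 1 − 0.00 = 1.00
¬¬((A ⊙ ¬A) ⊙ (¬C ⊙ B)) = 1 − 1.00 = 0.00
¬¬¬((A ⊙ ¬A) ⊙ (¬C ⊙ B)) = 1 − 0.00 = 1.00

1.00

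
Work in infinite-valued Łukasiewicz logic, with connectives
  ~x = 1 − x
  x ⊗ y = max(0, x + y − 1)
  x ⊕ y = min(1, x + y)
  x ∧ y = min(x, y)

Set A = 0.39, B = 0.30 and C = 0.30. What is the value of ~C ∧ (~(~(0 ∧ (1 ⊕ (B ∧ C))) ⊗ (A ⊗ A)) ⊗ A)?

0.39

~C = 1 − 0.30 = 0.70
B ∧ C = min(0.30, 0.30) = 0.30
1 ⊕ (B ∧ C) = min(1, 1.00 + 0.30) = min(1, 1.30) = 1.00
0 ∧ (1 ⊕ (B ∧ C)) = min(0.00, 1.00) = 0.00
~(0 ∧ (1 ⊕ (B ∧ C))) = 1 − 0.00 = 1.00
A ⊗ A = max(0, 0.39 + 0.39 − 1) = max(0, -0.22) = 0.00
~(0 ∧ (1 ⊕ (B ∧ C))) ⊗ (A ⊗ A) = max(0, 1.00 + 0.00 − 1) = max(0, 0.00) = 0.00
~(~(0 ∧ (1 ⊕ (B ∧ C))) ⊗ (A ⊗ A)) = 1 − 0.00 = 1.00
~(~(0 ∧ (1 ⊕ (B ∧ C))) ⊗ (A ⊗ A)) ⊗ A = max(0, 1.00 + 0.39 − 1) = max(0, 0.39) = 0.39
~C ∧ (~(~(0 ∧ (1 ⊕ (B ∧ C))) ⊗ (A ⊗ A)) ⊗ A) = min(0.70, 0.39) = 0.39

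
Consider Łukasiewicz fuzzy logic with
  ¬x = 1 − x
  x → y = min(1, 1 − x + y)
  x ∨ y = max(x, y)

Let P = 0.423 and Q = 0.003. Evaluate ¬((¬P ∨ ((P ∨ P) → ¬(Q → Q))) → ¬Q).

¬P = 1 − 0.423 = 0.577
P ∨ P = max(0.423, 0.423) = 0.423
Q → Q = min(1, 1 − 0.003 + 0.003) = min(1, 1.000) = 1.000
¬(Q → Q) = 1 − 1.000 = 0.000
(P ∨ P) → ¬(Q → Q) = min(1, 1 − 0.423 + 0.000) = min(1, 0.577) = 0.577
¬P ∨ ((P ∨ P) → ¬(Q → Q)) = max(0.577, 0.577) = 0.577
¬Q = 1 − 0.003 = 0.997
(¬P ∨ ((P ∨ P) → ¬(Q → Q))) → ¬Q = min(1, 1 − 0.577 + 0.997) = min(1, 1.420) = 1.000
¬((¬P ∨ ((P ∨ P) → ¬(Q → Q))) → ¬Q) = 1 − 1.000 = 0.000

0.000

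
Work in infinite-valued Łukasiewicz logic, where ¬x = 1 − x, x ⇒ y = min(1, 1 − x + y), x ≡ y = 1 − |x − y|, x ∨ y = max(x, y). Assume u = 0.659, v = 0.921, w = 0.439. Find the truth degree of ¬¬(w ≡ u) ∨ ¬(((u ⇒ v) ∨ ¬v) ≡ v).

0.780

w ≡ u = 1 − |0.439 − 0.659| = 1 − 0.220 = 0.780
¬(w ≡ u) = 1 − 0.780 = 0.220
¬¬(w ≡ u) = 1 − 0.220 = 0.780
u ⇒ v = min(1, 1 − 0.659 + 0.921) = min(1, 1.262) = 1.000
¬v = 1 − 0.921 = 0.079
(u ⇒ v) ∨ ¬v = max(1.000, 0.079) = 1.000
((u ⇒ v) ∨ ¬v) ≡ v = 1 − |1.000 − 0.921| = 1 − 0.079 = 0.921
¬(((u ⇒ v) ∨ ¬v) ≡ v) = 1 − 0.921 = 0.079
¬¬(w ≡ u) ∨ ¬(((u ⇒ v) ∨ ¬v) ≡ v) = max(0.780, 0.079) = 0.780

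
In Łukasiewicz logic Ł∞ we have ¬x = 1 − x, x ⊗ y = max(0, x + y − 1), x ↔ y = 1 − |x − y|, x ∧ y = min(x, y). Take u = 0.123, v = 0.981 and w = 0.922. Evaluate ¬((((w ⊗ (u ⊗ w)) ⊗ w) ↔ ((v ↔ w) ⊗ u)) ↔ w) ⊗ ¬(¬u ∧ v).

u ⊗ w = max(0, 0.123 + 0.922 − 1) = max(0, 0.045) = 0.045
w ⊗ (u ⊗ w) = max(0, 0.922 + 0.045 − 1) = max(0, -0.033) = 0.000
(w ⊗ (u ⊗ w)) ⊗ w = max(0, 0.000 + 0.922 − 1) = max(0, -0.078) = 0.000
v ↔ w = 1 − |0.981 − 0.922| = 1 − 0.059 = 0.941
(v ↔ w) ⊗ u = max(0, 0.941 + 0.123 − 1) = max(0, 0.064) = 0.064
((w ⊗ (u ⊗ w)) ⊗ w) ↔ ((v ↔ w) ⊗ u) = 1 − |0.000 − 0.064| = 1 − 0.064 = 0.936
(((w ⊗ (u ⊗ w)) ⊗ w) ↔ ((v ↔ w) ⊗ u)) ↔ w = 1 − |0.936 − 0.922| = 1 − 0.014 = 0.986
¬((((w ⊗ (u ⊗ w)) ⊗ w) ↔ ((v ↔ w) ⊗ u)) ↔ w) = 1 − 0.986 = 0.014
¬u = 1 − 0.123 = 0.877
¬u ∧ v = min(0.877, 0.981) = 0.877
¬(¬u ∧ v) = 1 − 0.877 = 0.123
¬((((w ⊗ (u ⊗ w)) ⊗ w) ↔ ((v ↔ w) ⊗ u)) ↔ w) ⊗ ¬(¬u ∧ v) = max(0, 0.014 + 0.123 − 1) = max(0, -0.863) = 0.000

0.000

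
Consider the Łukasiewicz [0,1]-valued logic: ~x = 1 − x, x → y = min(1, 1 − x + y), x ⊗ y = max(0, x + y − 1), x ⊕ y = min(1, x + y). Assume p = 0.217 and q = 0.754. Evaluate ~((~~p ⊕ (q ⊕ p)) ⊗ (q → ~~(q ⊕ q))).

0.000

~p = 1 − 0.217 = 0.783
~~p = 1 − 0.783 = 0.217
q ⊕ p = min(1, 0.754 + 0.217) = min(1, 0.971) = 0.971
~~p ⊕ (q ⊕ p) = min(1, 0.217 + 0.971) = min(1, 1.188) = 1.000
q ⊕ q = min(1, 0.754 + 0.754) = min(1, 1.508) = 1.000
~(q ⊕ q) = 1 − 1.000 = 0.000
~~(q ⊕ q) = 1 − 0.000 = 1.000
q → ~~(q ⊕ q) = min(1, 1 − 0.754 + 1.000) = min(1, 1.246) = 1.000
(~~p ⊕ (q ⊕ p)) ⊗ (q → ~~(q ⊕ q)) = max(0, 1.000 + 1.000 − 1) = max(0, 1.000) = 1.000
~((~~p ⊕ (q ⊕ p)) ⊗ (q → ~~(q ⊕ q))) = 1 − 1.000 = 0.000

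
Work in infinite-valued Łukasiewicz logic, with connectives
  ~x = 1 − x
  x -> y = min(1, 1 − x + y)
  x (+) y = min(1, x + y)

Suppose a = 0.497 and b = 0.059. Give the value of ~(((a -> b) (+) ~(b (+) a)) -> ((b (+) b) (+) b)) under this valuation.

0.823

a -> b = min(1, 1 − 0.497 + 0.059) = min(1, 0.562) = 0.562
b (+) a = min(1, 0.059 + 0.497) = min(1, 0.556) = 0.556
~(b (+) a) = 1 − 0.556 = 0.444
(a -> b) (+) ~(b (+) a) = min(1, 0.562 + 0.444) = min(1, 1.006) = 1.000
b (+) b = min(1, 0.059 + 0.059) = min(1, 0.118) = 0.118
(b (+) b) (+) b = min(1, 0.118 + 0.059) = min(1, 0.177) = 0.177
((a -> b) (+) ~(b (+) a)) -> ((b (+) b) (+) b) = min(1, 1 − 1.000 + 0.177) = min(1, 0.177) = 0.177
~(((a -> b) (+) ~(b (+) a)) -> ((b (+) b) (+) b)) = 1 − 0.177 = 0.823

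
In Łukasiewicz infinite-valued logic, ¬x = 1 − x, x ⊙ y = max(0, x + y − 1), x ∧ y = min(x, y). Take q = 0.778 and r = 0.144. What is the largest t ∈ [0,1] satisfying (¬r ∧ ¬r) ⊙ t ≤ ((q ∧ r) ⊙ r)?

0.144

¬r = 1 − 0.144 = 0.856
¬r ∧ ¬r = min(0.856, 0.856) = 0.856
So the left factor is ¬r ∧ ¬r = 0.856.
q ∧ r = min(0.778, 0.144) = 0.144
(q ∧ r) ⊙ r = max(0, 0.144 + 0.144 − 1) = max(0, -0.712) = 0.000
So the right-hand bound is (q ∧ r) ⊙ r = 0.000.
The residuum of the Łukasiewicz t-norm gives the supremum: min(1, 1 − 0.856 + 0.000).
1 − 0.856 + 0.000 = 0.144, so t = min(1, 0.144) = 0.144.
Check: 0.856 ⊙ 0.144 = max(0, 0.000) = 0.000 ≤ 0.000.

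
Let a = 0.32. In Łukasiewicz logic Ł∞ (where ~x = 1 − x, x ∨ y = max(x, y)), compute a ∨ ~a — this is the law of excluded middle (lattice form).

~a = 1 − 0.32 = 0.68
a ∨ ~a = max(0.32, 0.68) = 0.68
(The value 0.68 < 1 shows this instance is not satisfied; not a Ł∞-tautology — its value is max(a, 1−a).)

0.68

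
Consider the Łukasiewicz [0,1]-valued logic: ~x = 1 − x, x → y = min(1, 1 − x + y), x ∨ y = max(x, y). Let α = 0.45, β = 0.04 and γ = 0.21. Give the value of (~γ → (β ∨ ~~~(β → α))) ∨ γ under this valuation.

~γ = 1 − 0.21 = 0.79
β → α = min(1, 1 − 0.04 + 0.45) = min(1, 1.41) = 1.00
~(β → α) = 1 − 1.00 = 0.00
~~(β → α) = 1 − 0.00 = 1.00
~~~(β → α) = 1 − 1.00 = 0.00
β ∨ ~~~(β → α) = max(0.04, 0.00) = 0.04
~γ → (β ∨ ~~~(β → α)) = min(1, 1 − 0.79 + 0.04) = min(1, 0.25) = 0.25
(~γ → (β ∨ ~~~(β → α))) ∨ γ = max(0.25, 0.21) = 0.25

0.25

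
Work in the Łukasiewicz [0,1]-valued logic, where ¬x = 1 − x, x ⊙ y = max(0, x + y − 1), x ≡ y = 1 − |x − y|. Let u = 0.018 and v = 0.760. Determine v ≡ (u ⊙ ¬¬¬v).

¬v = 1 − 0.760 = 0.240
¬¬v = 1 − 0.240 = 0.760
¬¬¬v = 1 − 0.760 = 0.240
u ⊙ ¬¬¬v = max(0, 0.018 + 0.240 − 1) = max(0, -0.742) = 0.000
v ≡ (u ⊙ ¬¬¬v) = 1 − |0.760 − 0.000| = 1 − 0.760 = 0.240

0.240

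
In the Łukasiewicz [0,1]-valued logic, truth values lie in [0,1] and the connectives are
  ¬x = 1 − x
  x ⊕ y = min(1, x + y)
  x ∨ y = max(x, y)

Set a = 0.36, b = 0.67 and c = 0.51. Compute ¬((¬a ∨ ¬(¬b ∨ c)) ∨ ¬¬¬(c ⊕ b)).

¬a = 1 − 0.36 = 0.64
¬b = 1 − 0.67 = 0.33
¬b ∨ c = max(0.33, 0.51) = 0.51
¬(¬b ∨ c) = 1 − 0.51 = 0.49
¬a ∨ ¬(¬b ∨ c) = max(0.64, 0.49) = 0.64
c ⊕ b = min(1, 0.51 + 0.67) = min(1, 1.18) = 1.00
¬(c ⊕ b) = 1 − 1.00 = 0.00
¬¬(c ⊕ b) = 1 − 0.00 = 1.00
¬¬¬(c ⊕ b) = 1 − 1.00 = 0.00
(¬a ∨ ¬(¬b ∨ c)) ∨ ¬¬¬(c ⊕ b) = max(0.64, 0.00) = 0.64
¬((¬a ∨ ¬(¬b ∨ c)) ∨ ¬¬¬(c ⊕ b)) = 1 − 0.64 = 0.36

0.36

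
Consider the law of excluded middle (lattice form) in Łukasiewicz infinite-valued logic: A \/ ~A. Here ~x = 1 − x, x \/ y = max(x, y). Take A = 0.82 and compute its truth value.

~A = 1 − 0.82 = 0.18
A \/ ~A = max(0.82, 0.18) = 0.82
(The value 0.82 < 1 shows this instance is not satisfied; not a Ł∞-tautology — its value is max(a, 1−a).)

0.82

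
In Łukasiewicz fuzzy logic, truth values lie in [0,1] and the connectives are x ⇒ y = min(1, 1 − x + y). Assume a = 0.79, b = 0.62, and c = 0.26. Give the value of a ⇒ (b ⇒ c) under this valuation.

0.85

b ⇒ c = min(1, 1 − 0.62 + 0.26) = min(1, 0.64) = 0.64
a ⇒ (b ⇒ c) = min(1, 1 − 0.79 + 0.64) = min(1, 0.85) = 0.85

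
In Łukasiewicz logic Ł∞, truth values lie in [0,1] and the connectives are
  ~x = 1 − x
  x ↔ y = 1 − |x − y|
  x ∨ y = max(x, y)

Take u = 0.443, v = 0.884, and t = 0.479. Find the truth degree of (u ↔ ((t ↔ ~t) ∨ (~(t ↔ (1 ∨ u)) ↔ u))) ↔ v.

~t = 1 − 0.479 = 0.521
t ↔ ~t = 1 − |0.479 − 0.521| = 1 − 0.042 = 0.958
1 ∨ u = max(1.000, 0.443) = 1.000
t ↔ (1 ∨ u) = 1 − |0.479 − 1.000| = 1 − 0.521 = 0.479
~(t ↔ (1 ∨ u)) = 1 − 0.479 = 0.521
~(t ↔ (1 ∨ u)) ↔ u = 1 − |0.521 − 0.443| = 1 − 0.078 = 0.922
(t ↔ ~t) ∨ (~(t ↔ (1 ∨ u)) ↔ u) = max(0.958, 0.922) = 0.958
u ↔ ((t ↔ ~t) ∨ (~(t ↔ (1 ∨ u)) ↔ u)) = 1 − |0.443 − 0.958| = 1 − 0.515 = 0.485
(u ↔ ((t ↔ ~t) ∨ (~(t ↔ (1 ∨ u)) ↔ u))) ↔ v = 1 − |0.485 − 0.884| = 1 − 0.399 = 0.601

0.601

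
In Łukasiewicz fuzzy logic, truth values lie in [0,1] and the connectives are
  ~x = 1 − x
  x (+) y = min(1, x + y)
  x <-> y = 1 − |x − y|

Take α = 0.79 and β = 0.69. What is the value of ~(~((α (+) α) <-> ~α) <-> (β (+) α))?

α (+) α = min(1, 0.79 + 0.79) = min(1, 1.58) = 1.00
~α = 1 − 0.79 = 0.21
(α (+) α) <-> ~α = 1 − |1.00 − 0.21| = 1 − 0.79 = 0.21
~((α (+) α) <-> ~α) = 1 − 0.21 = 0.79
β (+) α = min(1, 0.69 + 0.79) = min(1, 1.48) = 1.00
~((α (+) α) <-> ~α) <-> (β (+) α) = 1 − |0.79 − 1.00| = 1 − 0.21 = 0.79
~(~((α (+) α) <-> ~α) <-> (β (+) α)) = 1 − 0.79 = 0.21

0.21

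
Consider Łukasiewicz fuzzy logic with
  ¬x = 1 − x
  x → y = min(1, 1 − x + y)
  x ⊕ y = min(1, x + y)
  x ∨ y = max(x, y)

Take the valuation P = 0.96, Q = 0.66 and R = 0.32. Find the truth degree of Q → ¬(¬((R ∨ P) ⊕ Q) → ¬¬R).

0.34

R ∨ P = max(0.32, 0.96) = 0.96
(R ∨ P) ⊕ Q = min(1, 0.96 + 0.66) = min(1, 1.62) = 1.00
¬((R ∨ P) ⊕ Q) = 1 − 1.00 = 0.00
¬R = 1 − 0.32 = 0.68
¬¬R = 1 − 0.68 = 0.32
¬((R ∨ P) ⊕ Q) → ¬¬R = min(1, 1 − 0.00 + 0.32) = min(1, 1.32) = 1.00
¬(¬((R ∨ P) ⊕ Q) → ¬¬R) = 1 − 1.00 = 0.00
Q → ¬(¬((R ∨ P) ⊕ Q) → ¬¬R) = min(1, 1 − 0.66 + 0.00) = min(1, 0.34) = 0.34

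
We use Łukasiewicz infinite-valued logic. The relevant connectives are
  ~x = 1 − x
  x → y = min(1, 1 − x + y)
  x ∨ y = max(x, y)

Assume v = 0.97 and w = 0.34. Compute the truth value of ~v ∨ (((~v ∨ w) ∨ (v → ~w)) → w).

~v = 1 − 0.97 = 0.03
~v ∨ w = max(0.03, 0.34) = 0.34
~w = 1 − 0.34 = 0.66
v → ~w = min(1, 1 − 0.97 + 0.66) = min(1, 0.69) = 0.69
(~v ∨ w) ∨ (v → ~w) = max(0.34, 0.69) = 0.69
((~v ∨ w) ∨ (v → ~w)) → w = min(1, 1 − 0.69 + 0.34) = min(1, 0.65) = 0.65
~v ∨ (((~v ∨ w) ∨ (v → ~w)) → w) = max(0.03, 0.65) = 0.65

0.65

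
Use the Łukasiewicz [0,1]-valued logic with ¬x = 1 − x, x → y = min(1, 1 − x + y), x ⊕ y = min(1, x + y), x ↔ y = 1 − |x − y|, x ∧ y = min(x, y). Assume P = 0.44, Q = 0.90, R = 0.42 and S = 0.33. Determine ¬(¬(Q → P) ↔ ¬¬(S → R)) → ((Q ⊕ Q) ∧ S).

0.79

Q → P = min(1, 1 − 0.90 + 0.44) = min(1, 0.54) = 0.54
¬(Q → P) = 1 − 0.54 = 0.46
S → R = min(1, 1 − 0.33 + 0.42) = min(1, 1.09) = 1.00
¬(S → R) = 1 − 1.00 = 0.00
¬¬(S → R) = 1 − 0.00 = 1.00
¬(Q → P) ↔ ¬¬(S → R) = 1 − |0.46 − 1.00| = 1 − 0.54 = 0.46
¬(¬(Q → P) ↔ ¬¬(S → R)) = 1 − 0.46 = 0.54
Q ⊕ Q = min(1, 0.90 + 0.90) = min(1, 1.80) = 1.00
(Q ⊕ Q) ∧ S = min(1.00, 0.33) = 0.33
¬(¬(Q → P) ↔ ¬¬(S → R)) → ((Q ⊕ Q) ∧ S) = min(1, 1 − 0.54 + 0.33) = min(1, 0.79) = 0.79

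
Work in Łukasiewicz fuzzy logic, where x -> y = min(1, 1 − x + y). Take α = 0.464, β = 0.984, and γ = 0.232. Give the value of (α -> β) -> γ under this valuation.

α -> β = min(1, 1 − 0.464 + 0.984) = min(1, 1.520) = 1.000
(α -> β) -> γ = min(1, 1 − 1.000 + 0.232) = min(1, 0.232) = 0.232

0.232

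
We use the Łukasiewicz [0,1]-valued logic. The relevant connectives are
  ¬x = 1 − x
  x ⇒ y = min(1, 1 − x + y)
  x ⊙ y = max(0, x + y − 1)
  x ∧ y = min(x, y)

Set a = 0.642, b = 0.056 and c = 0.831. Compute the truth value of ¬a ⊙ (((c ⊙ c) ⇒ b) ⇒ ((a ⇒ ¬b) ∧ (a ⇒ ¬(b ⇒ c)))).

0.322

¬a = 1 − 0.642 = 0.358
c ⊙ c = max(0, 0.831 + 0.831 − 1) = max(0, 0.662) = 0.662
(c ⊙ c) ⇒ b = min(1, 1 − 0.662 + 0.056) = min(1, 0.394) = 0.394
¬b = 1 − 0.056 = 0.944
a ⇒ ¬b = min(1, 1 − 0.642 + 0.944) = min(1, 1.302) = 1.000
b ⇒ c = min(1, 1 − 0.056 + 0.831) = min(1, 1.775) = 1.000
¬(b ⇒ c) = 1 − 1.000 = 0.000
a ⇒ ¬(b ⇒ c) = min(1, 1 − 0.642 + 0.000) = min(1, 0.358) = 0.358
(a ⇒ ¬b) ∧ (a ⇒ ¬(b ⇒ c)) = min(1.000, 0.358) = 0.358
((c ⊙ c) ⇒ b) ⇒ ((a ⇒ ¬b) ∧ (a ⇒ ¬(b ⇒ c))) = min(1, 1 − 0.394 + 0.358) = min(1, 0.964) = 0.964
¬a ⊙ (((c ⊙ c) ⇒ b) ⇒ ((a ⇒ ¬b) ∧ (a ⇒ ¬(b ⇒ c)))) = max(0, 0.358 + 0.964 − 1) = max(0, 0.322) = 0.322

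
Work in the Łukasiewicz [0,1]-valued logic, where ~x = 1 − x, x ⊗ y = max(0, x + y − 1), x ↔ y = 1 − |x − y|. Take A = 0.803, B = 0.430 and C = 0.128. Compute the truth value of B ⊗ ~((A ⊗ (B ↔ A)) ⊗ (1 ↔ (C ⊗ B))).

0.430

B ↔ A = 1 − |0.430 − 0.803| = 1 − 0.373 = 0.627
A ⊗ (B ↔ A) = max(0, 0.803 + 0.627 − 1) = max(0, 0.430) = 0.430
C ⊗ B = max(0, 0.128 + 0.430 − 1) = max(0, -0.442) = 0.000
1 ↔ (C ⊗ B) = 1 − |1.000 − 0.000| = 1 − 1.000 = 0.000
(A ⊗ (B ↔ A)) ⊗ (1 ↔ (C ⊗ B)) = max(0, 0.430 + 0.000 − 1) = max(0, -0.570) = 0.000
~((A ⊗ (B ↔ A)) ⊗ (1 ↔ (C ⊗ B))) = 1 − 0.000 = 1.000
B ⊗ ~((A ⊗ (B ↔ A)) ⊗ (1 ↔ (C ⊗ B))) = max(0, 0.430 + 1.000 − 1) = max(0, 0.430) = 0.430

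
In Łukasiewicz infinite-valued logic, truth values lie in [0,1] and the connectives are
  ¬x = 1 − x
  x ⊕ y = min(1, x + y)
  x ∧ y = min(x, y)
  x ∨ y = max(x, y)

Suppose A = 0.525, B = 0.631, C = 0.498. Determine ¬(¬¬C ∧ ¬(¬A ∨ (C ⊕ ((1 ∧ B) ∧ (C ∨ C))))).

0.996

¬C = 1 − 0.498 = 0.502
¬¬C = 1 − 0.502 = 0.498
¬A = 1 − 0.525 = 0.475
1 ∧ B = min(1.000, 0.631) = 0.631
C ∨ C = max(0.498, 0.498) = 0.498
(1 ∧ B) ∧ (C ∨ C) = min(0.631, 0.498) = 0.498
C ⊕ ((1 ∧ B) ∧ (C ∨ C)) = min(1, 0.498 + 0.498) = min(1, 0.996) = 0.996
¬A ∨ (C ⊕ ((1 ∧ B) ∧ (C ∨ C))) = max(0.475, 0.996) = 0.996
¬(¬A ∨ (C ⊕ ((1 ∧ B) ∧ (C ∨ C)))) = 1 − 0.996 = 0.004
¬¬C ∧ ¬(¬A ∨ (C ⊕ ((1 ∧ B) ∧ (C ∨ C)))) = min(0.498, 0.004) = 0.004
¬(¬¬C ∧ ¬(¬A ∨ (C ⊕ ((1 ∧ B) ∧ (C ∨ C))))) = 1 − 0.004 = 0.996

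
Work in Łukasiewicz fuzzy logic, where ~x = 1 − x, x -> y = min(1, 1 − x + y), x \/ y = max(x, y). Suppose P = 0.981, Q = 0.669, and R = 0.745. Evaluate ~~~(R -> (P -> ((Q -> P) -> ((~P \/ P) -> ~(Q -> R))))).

Q -> P = min(1, 1 − 0.669 + 0.981) = min(1, 1.312) = 1.000
~P = 1 − 0.981 = 0.019
~P \/ P = max(0.019, 0.981) = 0.981
Q -> R = min(1, 1 − 0.669 + 0.745) = min(1, 1.076) = 1.000
~(Q -> R) = 1 − 1.000 = 0.000
(~P \/ P) -> ~(Q -> R) = min(1, 1 − 0.981 + 0.000) = min(1, 0.019) = 0.019
(Q -> P) -> ((~P \/ P) -> ~(Q -> R)) = min(1, 1 − 1.000 + 0.019) = min(1, 0.019) = 0.019
P -> ((Q -> P) -> ((~P \/ P) -> ~(Q -> R))) = min(1, 1 − 0.981 + 0.019) = min(1, 0.038) = 0.038
R -> (P -> ((Q -> P) -> ((~P \/ P) -> ~(Q -> R)))) = min(1, 1 − 0.745 + 0.038) = min(1, 0.293) = 0.293
~(R -> (P -> ((Q -> P) -> ((~P \/ P) -> ~(Q -> R))))) = 1 − 0.293 = 0.707
~~(R -> (P -> ((Q -> P) -> ((~P \/ P) -> ~(Q -> R))))) = 1 − 0.707 = 0.293
~~~(R -> (P -> ((Q -> P) -> ((~P \/ P) -> ~(Q -> R))))) = 1 − 0.293 = 0.707

0.707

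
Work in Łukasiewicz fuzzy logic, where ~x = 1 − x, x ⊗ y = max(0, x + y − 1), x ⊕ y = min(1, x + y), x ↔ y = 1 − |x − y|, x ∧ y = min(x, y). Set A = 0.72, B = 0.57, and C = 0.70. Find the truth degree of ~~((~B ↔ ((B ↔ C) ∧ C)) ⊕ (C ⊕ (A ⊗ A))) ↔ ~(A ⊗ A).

~B = 1 − 0.57 = 0.43
B ↔ C = 1 − |0.57 − 0.70| = 1 − 0.13 = 0.87
(B ↔ C) ∧ C = min(0.87, 0.70) = 0.70
~B ↔ ((B ↔ C) ∧ C) = 1 − |0.43 − 0.70| = 1 − 0.27 = 0.73
A ⊗ A = max(0, 0.72 + 0.72 − 1) = max(0, 0.44) = 0.44
C ⊕ (A ⊗ A) = min(1, 0.70 + 0.44) = min(1, 1.14) = 1.00
(~B ↔ ((B ↔ C) ∧ C)) ⊕ (C ⊕ (A ⊗ A)) = min(1, 0.73 + 1.00) = min(1, 1.73) = 1.00
~((~B ↔ ((B ↔ C) ∧ C)) ⊕ (C ⊕ (A ⊗ A))) = 1 − 1.00 = 0.00
~~((~B ↔ ((B ↔ C) ∧ C)) ⊕ (C ⊕ (A ⊗ A))) = 1 − 0.00 = 1.00
~(A ⊗ A) = 1 − 0.44 = 0.56
~~((~B ↔ ((B ↔ C) ∧ C)) ⊕ (C ⊕ (A ⊗ A))) ↔ ~(A ⊗ A) = 1 − |1.00 − 0.56| = 1 − 0.44 = 0.56

0.56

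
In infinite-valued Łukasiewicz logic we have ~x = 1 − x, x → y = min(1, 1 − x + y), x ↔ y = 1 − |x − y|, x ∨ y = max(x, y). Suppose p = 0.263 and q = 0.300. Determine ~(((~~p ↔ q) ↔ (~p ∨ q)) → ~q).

0.074

~p = 1 − 0.263 = 0.737
~~p = 1 − 0.737 = 0.263
~~p ↔ q = 1 − |0.263 − 0.300| = 1 − 0.037 = 0.963
~p ∨ q = max(0.737, 0.300) = 0.737
(~~p ↔ q) ↔ (~p ∨ q) = 1 − |0.963 − 0.737| = 1 − 0.226 = 0.774
~q = 1 − 0.300 = 0.700
((~~p ↔ q) ↔ (~p ∨ q)) → ~q = min(1, 1 − 0.774 + 0.700) = min(1, 0.926) = 0.926
~(((~~p ↔ q) ↔ (~p ∨ q)) → ~q) = 1 − 0.926 = 0.074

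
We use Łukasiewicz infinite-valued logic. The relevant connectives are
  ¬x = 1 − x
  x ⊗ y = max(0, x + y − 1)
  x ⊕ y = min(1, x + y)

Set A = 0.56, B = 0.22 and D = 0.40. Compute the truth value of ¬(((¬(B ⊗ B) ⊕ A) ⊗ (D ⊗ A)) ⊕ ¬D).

0.40

B ⊗ B = max(0, 0.22 + 0.22 − 1) = max(0, -0.56) = 0.00
¬(B ⊗ B) = 1 − 0.00 = 1.00
¬(B ⊗ B) ⊕ A = min(1, 1.00 + 0.56) = min(1, 1.56) = 1.00
D ⊗ A = max(0, 0.40 + 0.56 − 1) = max(0, -0.04) = 0.00
(¬(B ⊗ B) ⊕ A) ⊗ (D ⊗ A) = max(0, 1.00 + 0.00 − 1) = max(0, 0.00) = 0.00
¬D = 1 − 0.40 = 0.60
((¬(B ⊗ B) ⊕ A) ⊗ (D ⊗ A)) ⊕ ¬D = min(1, 0.00 + 0.60) = min(1, 0.60) = 0.60
¬(((¬(B ⊗ B) ⊕ A) ⊗ (D ⊗ A)) ⊕ ¬D) = 1 − 0.60 = 0.40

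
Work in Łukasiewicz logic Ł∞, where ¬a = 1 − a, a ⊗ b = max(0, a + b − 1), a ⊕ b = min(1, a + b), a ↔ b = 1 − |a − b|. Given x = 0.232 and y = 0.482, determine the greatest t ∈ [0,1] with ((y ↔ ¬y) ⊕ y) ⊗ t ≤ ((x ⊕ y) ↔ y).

¬y = 1 − 0.482 = 0.518
y ↔ ¬y = 1 − |0.482 − 0.518| = 1 − 0.036 = 0.964
(y ↔ ¬y) ⊕ y = min(1, 0.964 + 0.482) = min(1, 1.446) = 1.000
So the left factor is (y ↔ ¬y) ⊕ y = 1.000.
x ⊕ y = min(1, 0.232 + 0.482) = min(1, 0.714) = 0.714
(x ⊕ y) ↔ y = 1 − |0.714 − 0.482| = 1 − 0.232 = 0.768
So the right-hand bound is (x ⊕ y) ↔ y = 0.768.
The residuum of the Łukasiewicz t-norm gives the supremum: min(1, 1 − 1.000 + 0.768).
1 − 1.000 + 0.768 = 0.768, so t = min(1, 0.768) = 0.768.
Check: 1.000 ⊗ 0.768 = max(0, 0.768) = 0.768 ≤ 0.768.

0.768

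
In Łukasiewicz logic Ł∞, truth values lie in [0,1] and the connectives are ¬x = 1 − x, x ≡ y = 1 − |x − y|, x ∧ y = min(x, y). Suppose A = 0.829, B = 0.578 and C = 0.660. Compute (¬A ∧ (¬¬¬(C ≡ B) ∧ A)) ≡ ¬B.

0.660

¬A = 1 − 0.829 = 0.171
C ≡ B = 1 − |0.660 − 0.578| = 1 − 0.082 = 0.918
¬(C ≡ B) = 1 − 0.918 = 0.082
¬¬(C ≡ B) = 1 − 0.082 = 0.918
¬¬¬(C ≡ B) = 1 − 0.918 = 0.082
¬¬¬(C ≡ B) ∧ A = min(0.082, 0.829) = 0.082
¬A ∧ (¬¬¬(C ≡ B) ∧ A) = min(0.171, 0.082) = 0.082
¬B = 1 − 0.578 = 0.422
(¬A ∧ (¬¬¬(C ≡ B) ∧ A)) ≡ ¬B = 1 − |0.082 − 0.422| = 1 − 0.340 = 0.660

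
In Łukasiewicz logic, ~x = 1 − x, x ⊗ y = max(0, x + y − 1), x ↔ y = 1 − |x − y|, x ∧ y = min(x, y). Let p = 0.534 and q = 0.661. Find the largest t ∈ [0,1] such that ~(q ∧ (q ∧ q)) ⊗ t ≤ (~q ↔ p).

q ∧ q = min(0.661, 0.661) = 0.661
q ∧ (q ∧ q) = min(0.661, 0.661) = 0.661
~(q ∧ (q ∧ q)) = 1 − 0.661 = 0.339
So the left factor is ~(q ∧ (q ∧ q)) = 0.339.
~q = 1 − 0.661 = 0.339
~q ↔ p = 1 − |0.339 − 0.534| = 1 − 0.195 = 0.805
So the right-hand bound is ~q ↔ p = 0.805.
The residuum of the Łukasiewicz t-norm gives the supremum: min(1, 1 − 0.339 + 0.805).
1 − 0.339 + 0.805 = 1.466, so t = min(1, 1.466) = 1.000.
Check: 0.339 ⊗ 1.000 = max(0, 0.339) = 0.339 ≤ 0.805.

1.000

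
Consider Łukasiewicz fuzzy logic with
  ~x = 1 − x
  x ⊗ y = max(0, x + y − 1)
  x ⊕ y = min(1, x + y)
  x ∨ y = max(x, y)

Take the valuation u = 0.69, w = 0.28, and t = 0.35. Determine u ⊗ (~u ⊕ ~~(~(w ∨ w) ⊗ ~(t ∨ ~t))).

0.07

~u = 1 − 0.69 = 0.31
w ∨ w = max(0.28, 0.28) = 0.28
~(w ∨ w) = 1 − 0.28 = 0.72
~t = 1 − 0.35 = 0.65
t ∨ ~t = max(0.35, 0.65) = 0.65
~(t ∨ ~t) = 1 − 0.65 = 0.35
~(w ∨ w) ⊗ ~(t ∨ ~t) = max(0, 0.72 + 0.35 − 1) = max(0, 0.07) = 0.07
~(~(w ∨ w) ⊗ ~(t ∨ ~t)) = 1 − 0.07 = 0.93
~~(~(w ∨ w) ⊗ ~(t ∨ ~t)) = 1 − 0.93 = 0.07
~u ⊕ ~~(~(w ∨ w) ⊗ ~(t ∨ ~t)) = min(1, 0.31 + 0.07) = min(1, 0.38) = 0.38
u ⊗ (~u ⊕ ~~(~(w ∨ w) ⊗ ~(t ∨ ~t))) = max(0, 0.69 + 0.38 − 1) = max(0, 0.07) = 0.07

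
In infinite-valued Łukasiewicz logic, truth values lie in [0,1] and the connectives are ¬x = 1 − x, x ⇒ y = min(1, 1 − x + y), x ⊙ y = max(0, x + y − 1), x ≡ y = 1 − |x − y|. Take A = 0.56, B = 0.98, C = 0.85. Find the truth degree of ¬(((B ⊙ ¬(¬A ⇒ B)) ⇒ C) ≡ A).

0.44

¬A = 1 − 0.56 = 0.44
¬A ⇒ B = min(1, 1 − 0.44 + 0.98) = min(1, 1.54) = 1.00
¬(¬A ⇒ B) = 1 − 1.00 = 0.00
B ⊙ ¬(¬A ⇒ B) = max(0, 0.98 + 0.00 − 1) = max(0, -0.02) = 0.00
(B ⊙ ¬(¬A ⇒ B)) ⇒ C = min(1, 1 − 0.00 + 0.85) = min(1, 1.85) = 1.00
((B ⊙ ¬(¬A ⇒ B)) ⇒ C) ≡ A = 1 − |1.00 − 0.56| = 1 − 0.44 = 0.56
¬(((B ⊙ ¬(¬A ⇒ B)) ⇒ C) ≡ A) = 1 − 0.56 = 0.44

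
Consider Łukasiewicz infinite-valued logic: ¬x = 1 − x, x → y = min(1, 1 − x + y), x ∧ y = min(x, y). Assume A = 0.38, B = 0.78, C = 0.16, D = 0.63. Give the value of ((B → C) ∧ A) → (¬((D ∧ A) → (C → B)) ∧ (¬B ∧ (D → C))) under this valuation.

B → C = min(1, 1 − 0.78 + 0.16) = min(1, 0.38) = 0.38
(B → C) ∧ A = min(0.38, 0.38) = 0.38
D ∧ A = min(0.63, 0.38) = 0.38
C → B = min(1, 1 − 0.16 + 0.78) = min(1, 1.62) = 1.00
(D ∧ A) → (C → B) = min(1, 1 − 0.38 + 1.00) = min(1, 1.62) = 1.00
¬((D ∧ A) → (C → B)) = 1 − 1.00 = 0.00
¬B = 1 − 0.78 = 0.22
D → C = min(1, 1 − 0.63 + 0.16) = min(1, 0.53) = 0.53
¬B ∧ (D → C) = min(0.22, 0.53) = 0.22
¬((D ∧ A) → (C → B)) ∧ (¬B ∧ (D → C)) = min(0.00, 0.22) = 0.00
((B → C) ∧ A) → (¬((D ∧ A) → (C → B)) ∧ (¬B ∧ (D → C))) = min(1, 1 − 0.38 + 0.00) = min(1, 0.62) = 0.62

0.62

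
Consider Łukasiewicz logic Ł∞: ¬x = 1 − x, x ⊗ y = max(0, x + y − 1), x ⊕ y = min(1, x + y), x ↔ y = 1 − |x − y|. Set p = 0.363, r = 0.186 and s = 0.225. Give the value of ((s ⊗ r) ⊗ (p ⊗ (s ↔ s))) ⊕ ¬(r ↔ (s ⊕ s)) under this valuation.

s ⊗ r = max(0, 0.225 + 0.186 − 1) = max(0, -0.589) = 0.000
s ↔ s = 1 − |0.225 − 0.225| = 1 − 0.000 = 1.000
p ⊗ (s ↔ s) = max(0, 0.363 + 1.000 − 1) = max(0, 0.363) = 0.363
(s ⊗ r) ⊗ (p ⊗ (s ↔ s)) = max(0, 0.000 + 0.363 − 1) = max(0, -0.637) = 0.000
s ⊕ s = min(1, 0.225 + 0.225) = min(1, 0.450) = 0.450
r ↔ (s ⊕ s) = 1 − |0.186 − 0.450| = 1 − 0.264 = 0.736
¬(r ↔ (s ⊕ s)) = 1 − 0.736 = 0.264
((s ⊗ r) ⊗ (p ⊗ (s ↔ s))) ⊕ ¬(r ↔ (s ⊕ s)) = min(1, 0.000 + 0.264) = min(1, 0.264) = 0.264

0.264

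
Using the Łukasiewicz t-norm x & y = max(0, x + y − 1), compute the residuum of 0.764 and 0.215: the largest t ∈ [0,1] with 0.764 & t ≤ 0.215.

0.451

The residuum of the Łukasiewicz t-norm gives the supremum: min(1, 1 − 0.764 + 0.215).
1 − 0.764 + 0.215 = 0.451, so t = min(1, 0.451) = 0.451.
Check: 0.764 & 0.451 = max(0, 0.215) = 0.215 ≤ 0.215.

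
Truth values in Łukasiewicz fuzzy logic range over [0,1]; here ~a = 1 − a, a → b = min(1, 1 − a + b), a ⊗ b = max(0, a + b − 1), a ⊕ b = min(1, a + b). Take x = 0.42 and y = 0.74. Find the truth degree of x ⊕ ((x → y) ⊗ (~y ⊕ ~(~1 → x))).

0.68

x → y = min(1, 1 − 0.42 + 0.74) = min(1, 1.32) = 1.00
~y = 1 − 0.74 = 0.26
~1 = 1 − 1.00 = 0.00
~1 → x = min(1, 1 − 0.00 + 0.42) = min(1, 1.42) = 1.00
~(~1 → x) = 1 − 1.00 = 0.00
~y ⊕ ~(~1 → x) = min(1, 0.26 + 0.00) = min(1, 0.26) = 0.26
(x → y) ⊗ (~y ⊕ ~(~1 → x)) = max(0, 1.00 + 0.26 − 1) = max(0, 0.26) = 0.26
x ⊕ ((x → y) ⊗ (~y ⊕ ~(~1 → x))) = min(1, 0.42 + 0.26) = min(1, 0.68) = 0.68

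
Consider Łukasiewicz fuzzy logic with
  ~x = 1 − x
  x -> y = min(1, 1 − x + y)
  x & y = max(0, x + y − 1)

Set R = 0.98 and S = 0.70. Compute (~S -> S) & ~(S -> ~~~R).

~S = 1 − 0.70 = 0.30
~S -> S = min(1, 1 − 0.30 + 0.70) = min(1, 1.40) = 1.00
~R = 1 − 0.98 = 0.02
~~R = 1 − 0.02 = 0.98
~~~R = 1 − 0.98 = 0.02
S -> ~~~R = min(1, 1 − 0.70 + 0.02) = min(1, 0.32) = 0.32
~(S -> ~~~R) = 1 − 0.32 = 0.68
(~S -> S) & ~(S -> ~~~R) = max(0, 1.00 + 0.68 − 1) = max(0, 0.68) = 0.68

0.68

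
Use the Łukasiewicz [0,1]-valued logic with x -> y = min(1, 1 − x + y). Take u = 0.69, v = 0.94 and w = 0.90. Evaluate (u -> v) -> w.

u -> v = min(1, 1 − 0.69 + 0.94) = min(1, 1.25) = 1.00
(u -> v) -> w = min(1, 1 − 1.00 + 0.90) = min(1, 0.90) = 0.90

0.90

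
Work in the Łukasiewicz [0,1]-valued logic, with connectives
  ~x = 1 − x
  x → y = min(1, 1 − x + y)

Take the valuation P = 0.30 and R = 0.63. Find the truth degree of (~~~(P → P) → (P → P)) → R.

P → P = min(1, 1 − 0.30 + 0.30) = min(1, 1.00) = 1.00
~(P → P) = 1 − 1.00 = 0.00
~~(P → P) = 1 − 0.00 = 1.00
~~~(P → P) = 1 − 1.00 = 0.00
~~~(P → P) → (P → P) = min(1, 1 − 0.00 + 1.00) = min(1, 2.00) = 1.00
(~~~(P → P) → (P → P)) → R = min(1, 1 − 1.00 + 0.63) = min(1, 0.63) = 0.63

0.63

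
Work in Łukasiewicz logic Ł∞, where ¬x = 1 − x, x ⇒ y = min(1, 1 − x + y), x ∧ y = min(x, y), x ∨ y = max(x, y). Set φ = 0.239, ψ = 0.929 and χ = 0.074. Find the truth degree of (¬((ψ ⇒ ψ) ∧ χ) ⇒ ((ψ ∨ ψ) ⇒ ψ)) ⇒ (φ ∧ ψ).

0.239

ψ ⇒ ψ = min(1, 1 − 0.929 + 0.929) = min(1, 1.000) = 1.000
(ψ ⇒ ψ) ∧ χ = min(1.000, 0.074) = 0.074
¬((ψ ⇒ ψ) ∧ χ) = 1 − 0.074 = 0.926
ψ ∨ ψ = max(0.929, 0.929) = 0.929
(ψ ∨ ψ) ⇒ ψ = min(1, 1 − 0.929 + 0.929) = min(1, 1.000) = 1.000
¬((ψ ⇒ ψ) ∧ χ) ⇒ ((ψ ∨ ψ) ⇒ ψ) = min(1, 1 − 0.926 + 1.000) = min(1, 1.074) = 1.000
φ ∧ ψ = min(0.239, 0.929) = 0.239
(¬((ψ ⇒ ψ) ∧ χ) ⇒ ((ψ ∨ ψ) ⇒ ψ)) ⇒ (φ ∧ ψ) = min(1, 1 − 1.000 + 0.239) = min(1, 0.239) = 0.239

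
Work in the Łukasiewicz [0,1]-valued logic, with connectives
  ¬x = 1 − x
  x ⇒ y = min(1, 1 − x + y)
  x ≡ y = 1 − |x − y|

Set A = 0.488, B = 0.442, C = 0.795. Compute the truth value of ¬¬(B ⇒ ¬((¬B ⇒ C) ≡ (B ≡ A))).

0.604

¬B = 1 − 0.442 = 0.558
¬B ⇒ C = min(1, 1 − 0.558 + 0.795) = min(1, 1.237) = 1.000
B ≡ A = 1 − |0.442 − 0.488| = 1 − 0.046 = 0.954
(¬B ⇒ C) ≡ (B ≡ A) = 1 − |1.000 − 0.954| = 1 − 0.046 = 0.954
¬((¬B ⇒ C) ≡ (B ≡ A)) = 1 − 0.954 = 0.046
B ⇒ ¬((¬B ⇒ C) ≡ (B ≡ A)) = min(1, 1 − 0.442 + 0.046) = min(1, 0.604) = 0.604
¬(B ⇒ ¬((¬B ⇒ C) ≡ (B ≡ A))) = 1 − 0.604 = 0.396
¬¬(B ⇒ ¬((¬B ⇒ C) ≡ (B ≡ A))) = 1 − 0.396 = 0.604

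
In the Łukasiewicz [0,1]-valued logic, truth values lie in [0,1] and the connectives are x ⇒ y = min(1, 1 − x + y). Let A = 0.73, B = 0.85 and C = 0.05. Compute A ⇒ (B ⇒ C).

B ⇒ C = min(1, 1 − 0.85 + 0.05) = min(1, 0.20) = 0.20
A ⇒ (B ⇒ C) = min(1, 1 − 0.73 + 0.20) = min(1, 0.47) = 0.47

0.47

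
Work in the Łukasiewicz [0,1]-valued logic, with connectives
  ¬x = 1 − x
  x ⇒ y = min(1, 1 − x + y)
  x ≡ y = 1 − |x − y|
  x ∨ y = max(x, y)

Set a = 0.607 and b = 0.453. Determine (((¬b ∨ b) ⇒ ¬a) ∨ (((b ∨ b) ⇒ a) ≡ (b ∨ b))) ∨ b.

¬b = 1 − 0.453 = 0.547
¬b ∨ b = max(0.547, 0.453) = 0.547
¬a = 1 − 0.607 = 0.393
(¬b ∨ b) ⇒ ¬a = min(1, 1 − 0.547 + 0.393) = min(1, 0.846) = 0.846
b ∨ b = max(0.453, 0.453) = 0.453
(b ∨ b) ⇒ a = min(1, 1 − 0.453 + 0.607) = min(1, 1.154) = 1.000
((b ∨ b) ⇒ a) ≡ (b ∨ b) = 1 − |1.000 − 0.453| = 1 − 0.547 = 0.453
((¬b ∨ b) ⇒ ¬a) ∨ (((b ∨ b) ⇒ a) ≡ (b ∨ b)) = max(0.846, 0.453) = 0.846
(((¬b ∨ b) ⇒ ¬a) ∨ (((b ∨ b) ⇒ a) ≡ (b ∨ b))) ∨ b = max(0.846, 0.453) = 0.846

0.846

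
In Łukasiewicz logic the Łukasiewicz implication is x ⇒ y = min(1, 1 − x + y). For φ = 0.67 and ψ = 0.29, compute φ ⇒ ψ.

φ ⇒ ψ = min(1, 1 − 0.67 + 0.29) = min(1, 0.62) = 0.62
For comparison, the Gödel implication (1 if x ≤ y else y) would give 0.29.

0.62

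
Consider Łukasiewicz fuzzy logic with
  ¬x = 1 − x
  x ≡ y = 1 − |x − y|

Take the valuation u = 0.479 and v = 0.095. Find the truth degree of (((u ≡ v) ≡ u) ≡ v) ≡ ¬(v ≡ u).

u ≡ v = 1 − |0.479 − 0.095| = 1 − 0.384 = 0.616
(u ≡ v) ≡ u = 1 − |0.616 − 0.479| = 1 − 0.137 = 0.863
((u ≡ v) ≡ u) ≡ v = 1 − |0.863 − 0.095| = 1 − 0.768 = 0.232
v ≡ u = 1 − |0.095 − 0.479| = 1 − 0.384 = 0.616
¬(v ≡ u) = 1 − 0.616 = 0.384
(((u ≡ v) ≡ u) ≡ v) ≡ ¬(v ≡ u) = 1 − |0.232 − 0.384| = 1 − 0.152 = 0.848

0.848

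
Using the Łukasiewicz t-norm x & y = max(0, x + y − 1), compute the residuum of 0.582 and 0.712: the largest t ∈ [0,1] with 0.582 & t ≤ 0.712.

1.000

The residuum of the Łukasiewicz t-norm gives the supremum: min(1, 1 − 0.582 + 0.712).
1 − 0.582 + 0.712 = 1.130, so t = min(1, 1.130) = 1.000.
Check: 0.582 & 1.000 = max(0, 0.582) = 0.582 ≤ 0.712.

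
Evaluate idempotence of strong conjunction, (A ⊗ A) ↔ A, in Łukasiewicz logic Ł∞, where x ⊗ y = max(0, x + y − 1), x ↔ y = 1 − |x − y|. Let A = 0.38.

0.62

A ⊗ A = max(0, 0.38 + 0.38 − 1) = max(0, -0.24) = 0.00
(A ⊗ A) ↔ A = 1 − |0.00 − 0.38| = 1 − 0.38 = 0.62
(The value 0.62 < 1 shows this instance is not satisfied; fails in Ł∞ since a ⊗ a = max(0, 2a−1) ≠ a in general.)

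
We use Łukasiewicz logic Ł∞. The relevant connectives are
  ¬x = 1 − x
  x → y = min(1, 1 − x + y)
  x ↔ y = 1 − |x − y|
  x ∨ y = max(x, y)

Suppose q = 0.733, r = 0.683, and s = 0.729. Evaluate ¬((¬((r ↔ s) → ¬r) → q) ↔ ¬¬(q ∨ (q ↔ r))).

0.050

r ↔ s = 1 − |0.683 − 0.729| = 1 − 0.046 = 0.954
¬r = 1 − 0.683 = 0.317
(r ↔ s) → ¬r = min(1, 1 − 0.954 + 0.317) = min(1, 0.363) = 0.363
¬((r ↔ s) → ¬r) = 1 − 0.363 = 0.637
¬((r ↔ s) → ¬r) → q = min(1, 1 − 0.637 + 0.733) = min(1, 1.096) = 1.000
q ↔ r = 1 − |0.733 − 0.683| = 1 − 0.050 = 0.950
q ∨ (q ↔ r) = max(0.733, 0.950) = 0.950
¬(q ∨ (q ↔ r)) = 1 − 0.950 = 0.050
¬¬(q ∨ (q ↔ r)) = 1 − 0.050 = 0.950
(¬((r ↔ s) → ¬r) → q) ↔ ¬¬(q ∨ (q ↔ r)) = 1 − |1.000 − 0.950| = 1 − 0.050 = 0.950
¬((¬((r ↔ s) → ¬r) → q) ↔ ¬¬(q ∨ (q ↔ r))) = 1 − 0.950 = 0.050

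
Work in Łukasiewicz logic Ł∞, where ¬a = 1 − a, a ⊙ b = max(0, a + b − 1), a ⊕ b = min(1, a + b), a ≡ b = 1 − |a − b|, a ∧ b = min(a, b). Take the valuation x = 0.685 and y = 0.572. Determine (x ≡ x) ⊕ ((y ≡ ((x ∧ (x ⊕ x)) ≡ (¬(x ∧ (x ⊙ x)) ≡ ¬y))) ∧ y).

x ≡ x = 1 − |0.685 − 0.685| = 1 − 0.000 = 1.000
x ⊕ x = min(1, 0.685 + 0.685) = min(1, 1.370) = 1.000
x ∧ (x ⊕ x) = min(0.685, 1.000) = 0.685
x ⊙ x = max(0, 0.685 + 0.685 − 1) = max(0, 0.370) = 0.370
x ∧ (x ⊙ x) = min(0.685, 0.370) = 0.370
¬(x ∧ (x ⊙ x)) = 1 − 0.370 = 0.630
¬y = 1 − 0.572 = 0.428
¬(x ∧ (x ⊙ x)) ≡ ¬y = 1 − |0.630 − 0.428| = 1 − 0.202 = 0.798
(x ∧ (x ⊕ x)) ≡ (¬(x ∧ (x ⊙ x)) ≡ ¬y) = 1 − |0.685 − 0.798| = 1 − 0.113 = 0.887
y ≡ ((x ∧ (x ⊕ x)) ≡ (¬(x ∧ (x ⊙ x)) ≡ ¬y)) = 1 − |0.572 − 0.887| = 1 − 0.315 = 0.685
(y ≡ ((x ∧ (x ⊕ x)) ≡ (¬(x ∧ (x ⊙ x)) ≡ ¬y))) ∧ y = min(0.685, 0.572) = 0.572
(x ≡ x) ⊕ ((y ≡ ((x ∧ (x ⊕ x)) ≡ (¬(x ∧ (x ⊙ x)) ≡ ¬y))) ∧ y) = min(1, 1.000 + 0.572) = min(1, 1.572) = 1.000

1.000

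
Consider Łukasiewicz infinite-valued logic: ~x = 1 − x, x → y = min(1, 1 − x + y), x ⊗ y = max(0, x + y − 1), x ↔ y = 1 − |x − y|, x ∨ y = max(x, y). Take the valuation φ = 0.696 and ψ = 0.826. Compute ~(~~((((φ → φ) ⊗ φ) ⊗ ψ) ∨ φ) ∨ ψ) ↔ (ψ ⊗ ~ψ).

φ → φ = min(1, 1 − 0.696 + 0.696) = min(1, 1.000) = 1.000
(φ → φ) ⊗ φ = max(0, 1.000 + 0.696 − 1) = max(0, 0.696) = 0.696
((φ → φ) ⊗ φ) ⊗ ψ = max(0, 0.696 + 0.826 − 1) = max(0, 0.522) = 0.522
(((φ → φ) ⊗ φ) ⊗ ψ) ∨ φ = max(0.522, 0.696) = 0.696
~((((φ → φ) ⊗ φ) ⊗ ψ) ∨ φ) = 1 − 0.696 = 0.304
~~((((φ → φ) ⊗ φ) ⊗ ψ) ∨ φ) = 1 − 0.304 = 0.696
~~((((φ → φ) ⊗ φ) ⊗ ψ) ∨ φ) ∨ ψ = max(0.696, 0.826) = 0.826
~(~~((((φ → φ) ⊗ φ) ⊗ ψ) ∨ φ) ∨ ψ) = 1 − 0.826 = 0.174
~ψ = 1 − 0.826 = 0.174
ψ ⊗ ~ψ = max(0, 0.826 + 0.174 − 1) = max(0, 0.000) = 0.000
~(~~((((φ → φ) ⊗ φ) ⊗ ψ) ∨ φ) ∨ ψ) ↔ (ψ ⊗ ~ψ) = 1 − |0.174 − 0.000| = 1 − 0.174 = 0.826

0.826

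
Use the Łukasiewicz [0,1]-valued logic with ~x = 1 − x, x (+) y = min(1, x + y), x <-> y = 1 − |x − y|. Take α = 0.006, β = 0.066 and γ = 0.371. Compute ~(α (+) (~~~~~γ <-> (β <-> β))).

0.365

~γ = 1 − 0.371 = 0.629
~~γ = 1 − 0.629 = 0.371
~~~γ = 1 − 0.371 = 0.629
~~~~γ = 1 − 0.629 = 0.371
~~~~~γ = 1 − 0.371 = 0.629
β <-> β = 1 − |0.066 − 0.066| = 1 − 0.000 = 1.000
~~~~~γ <-> (β <-> β) = 1 − |0.629 − 1.000| = 1 − 0.371 = 0.629
α (+) (~~~~~γ <-> (β <-> β)) = min(1, 0.006 + 0.629) = min(1, 0.635) = 0.635
~(α (+) (~~~~~γ <-> (β <-> β))) = 1 − 0.635 = 0.365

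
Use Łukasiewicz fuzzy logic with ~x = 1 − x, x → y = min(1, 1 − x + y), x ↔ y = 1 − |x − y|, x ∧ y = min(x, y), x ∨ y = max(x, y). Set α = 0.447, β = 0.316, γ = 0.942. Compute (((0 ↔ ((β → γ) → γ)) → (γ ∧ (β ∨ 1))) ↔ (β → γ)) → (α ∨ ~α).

0.553

β → γ = min(1, 1 − 0.316 + 0.942) = min(1, 1.626) = 1.000
(β → γ) → γ = min(1, 1 − 1.000 + 0.942) = min(1, 0.942) = 0.942
0 ↔ ((β → γ) → γ) = 1 − |0.000 − 0.942| = 1 − 0.942 = 0.058
β ∨ 1 = max(0.316, 1.000) = 1.000
γ ∧ (β ∨ 1) = min(0.942, 1.000) = 0.942
(0 ↔ ((β → γ) → γ)) → (γ ∧ (β ∨ 1)) = min(1, 1 − 0.058 + 0.942) = min(1, 1.884) = 1.000
((0 ↔ ((β → γ) → γ)) → (γ ∧ (β ∨ 1))) ↔ (β → γ) = 1 − |1.000 − 1.000| = 1 − 0.000 = 1.000
~α = 1 − 0.447 = 0.553
α ∨ ~α = max(0.447, 0.553) = 0.553
(((0 ↔ ((β → γ) → γ)) → (γ ∧ (β ∨ 1))) ↔ (β → γ)) → (α ∨ ~α) = min(1, 1 − 1.000 + 0.553) = min(1, 0.553) = 0.553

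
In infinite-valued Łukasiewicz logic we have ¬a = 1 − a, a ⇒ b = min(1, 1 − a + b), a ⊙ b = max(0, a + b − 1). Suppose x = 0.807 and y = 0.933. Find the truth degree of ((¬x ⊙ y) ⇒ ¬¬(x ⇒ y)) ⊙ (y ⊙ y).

0.866

¬x = 1 − 0.807 = 0.193
¬x ⊙ y = max(0, 0.193 + 0.933 − 1) = max(0, 0.126) = 0.126
x ⇒ y = min(1, 1 − 0.807 + 0.933) = min(1, 1.126) = 1.000
¬(x ⇒ y) = 1 − 1.000 = 0.000
¬¬(x ⇒ y) = 1 − 0.000 = 1.000
(¬x ⊙ y) ⇒ ¬¬(x ⇒ y) = min(1, 1 − 0.126 + 1.000) = min(1, 1.874) = 1.000
y ⊙ y = max(0, 0.933 + 0.933 − 1) = max(0, 0.866) = 0.866
((¬x ⊙ y) ⇒ ¬¬(x ⇒ y)) ⊙ (y ⊙ y) = max(0, 1.000 + 0.866 − 1) = max(0, 0.866) = 0.866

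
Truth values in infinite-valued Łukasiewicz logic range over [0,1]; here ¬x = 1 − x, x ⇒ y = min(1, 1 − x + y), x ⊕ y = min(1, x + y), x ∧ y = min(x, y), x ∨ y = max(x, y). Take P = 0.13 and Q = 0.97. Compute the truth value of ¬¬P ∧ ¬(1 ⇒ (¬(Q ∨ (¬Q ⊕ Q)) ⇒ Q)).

0.00

¬P = 1 − 0.13 = 0.87
¬¬P = 1 − 0.87 = 0.13
¬Q = 1 − 0.97 = 0.03
¬Q ⊕ Q = min(1, 0.03 + 0.97) = min(1, 1.00) = 1.00
Q ∨ (¬Q ⊕ Q) = max(0.97, 1.00) = 1.00
¬(Q ∨ (¬Q ⊕ Q)) = 1 − 1.00 = 0.00
¬(Q ∨ (¬Q ⊕ Q)) ⇒ Q = min(1, 1 − 0.00 + 0.97) = min(1, 1.97) = 1.00
1 ⇒ (¬(Q ∨ (¬Q ⊕ Q)) ⇒ Q) = min(1, 1 − 1.00 + 1.00) = min(1, 1.00) = 1.00
¬(1 ⇒ (¬(Q ∨ (¬Q ⊕ Q)) ⇒ Q)) = 1 − 1.00 = 0.00
¬¬P ∧ ¬(1 ⇒ (¬(Q ∨ (¬Q ⊕ Q)) ⇒ Q)) = min(0.13, 0.00) = 0.00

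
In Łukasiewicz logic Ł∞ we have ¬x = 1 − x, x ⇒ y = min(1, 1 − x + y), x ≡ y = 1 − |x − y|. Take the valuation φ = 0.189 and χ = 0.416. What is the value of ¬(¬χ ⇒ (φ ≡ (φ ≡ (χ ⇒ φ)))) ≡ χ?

¬χ = 1 − 0.416 = 0.584
χ ⇒ φ = min(1, 1 − 0.416 + 0.189) = min(1, 0.773) = 0.773
φ ≡ (χ ⇒ φ) = 1 − |0.189 − 0.773| = 1 − 0.584 = 0.416
φ ≡ (φ ≡ (χ ⇒ φ)) = 1 − |0.189 − 0.416| = 1 − 0.227 = 0.773
¬χ ⇒ (φ ≡ (φ ≡ (χ ⇒ φ))) = min(1, 1 − 0.584 + 0.773) = min(1, 1.189) = 1.000
¬(¬χ ⇒ (φ ≡ (φ ≡ (χ ⇒ φ)))) = 1 − 1.000 = 0.000
¬(¬χ ⇒ (φ ≡ (φ ≡ (χ ⇒ φ)))) ≡ χ = 1 − |0.000 − 0.416| = 1 − 0.416 = 0.584

0.584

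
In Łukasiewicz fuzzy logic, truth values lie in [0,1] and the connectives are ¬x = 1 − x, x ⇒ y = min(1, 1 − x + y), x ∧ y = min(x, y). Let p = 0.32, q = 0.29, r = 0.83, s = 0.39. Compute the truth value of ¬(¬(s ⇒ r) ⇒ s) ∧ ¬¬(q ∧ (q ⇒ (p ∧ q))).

0.00

s ⇒ r = min(1, 1 − 0.39 + 0.83) = min(1, 1.44) = 1.00
¬(s ⇒ r) = 1 − 1.00 = 0.00
¬(s ⇒ r) ⇒ s = min(1, 1 − 0.00 + 0.39) = min(1, 1.39) = 1.00
¬(¬(s ⇒ r) ⇒ s) = 1 − 1.00 = 0.00
p ∧ q = min(0.32, 0.29) = 0.29
q ⇒ (p ∧ q) = min(1, 1 − 0.29 + 0.29) = min(1, 1.00) = 1.00
q ∧ (q ⇒ (p ∧ q)) = min(0.29, 1.00) = 0.29
¬(q ∧ (q ⇒ (p ∧ q))) = 1 − 0.29 = 0.71
¬¬(q ∧ (q ⇒ (p ∧ q))) = 1 − 0.71 = 0.29
¬(¬(s ⇒ r) ⇒ s) ∧ ¬¬(q ∧ (q ⇒ (p ∧ q))) = min(0.00, 0.29) = 0.00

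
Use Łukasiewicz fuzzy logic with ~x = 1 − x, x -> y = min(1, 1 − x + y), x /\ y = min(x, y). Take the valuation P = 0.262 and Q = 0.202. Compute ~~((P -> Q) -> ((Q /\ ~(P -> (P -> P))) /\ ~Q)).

0.060

P -> Q = min(1, 1 − 0.262 + 0.202) = min(1, 0.940) = 0.940
P -> P = min(1, 1 − 0.262 + 0.262) = min(1, 1.000) = 1.000
P -> (P -> P) = min(1, 1 − 0.262 + 1.000) = min(1, 1.738) = 1.000
~(P -> (P -> P)) = 1 − 1.000 = 0.000
Q /\ ~(P -> (P -> P)) = min(0.202, 0.000) = 0.000
~Q = 1 − 0.202 = 0.798
(Q /\ ~(P -> (P -> P))) /\ ~Q = min(0.000, 0.798) = 0.000
(P -> Q) -> ((Q /\ ~(P -> (P -> P))) /\ ~Q) = min(1, 1 − 0.940 + 0.000) = min(1, 0.060) = 0.060
~((P -> Q) -> ((Q /\ ~(P -> (P -> P))) /\ ~Q)) = 1 − 0.060 = 0.940
~~((P -> Q) -> ((Q /\ ~(P -> (P -> P))) /\ ~Q)) = 1 − 0.940 = 0.060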